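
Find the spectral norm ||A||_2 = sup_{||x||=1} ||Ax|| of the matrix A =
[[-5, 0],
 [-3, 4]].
||A||_2 = sqrt(40) ≈ 6.3246 (= sqrt(largest eigenvalue of A^T A))

||A||_2 = sigma_max(A) = sqrt(lambda_max(A^T A)). Form the symmetric matrix M = A^T A =
[[34, -12],
 [-12, 16]].
Its characteristic polynomial (trace, determinant of M give the coefficients) is
  p(λ) = det(λ I - M) = λ^2 - 50λ + 400.
For λ^2 - 50λ + 400 the discriminant is 900. It is a perfect square (30^2), so the roots are rational: λ = (50 ± 30)/2 = 40, 10.
So the eigenvalues of A^T A are ≈ 10, 40 (all ≥ 0, as they must be for A^T A). The largest is λ_max = 40, hence ||A||_2 = sqrt(λ_max) = sqrt(40) ≈ 6.3246.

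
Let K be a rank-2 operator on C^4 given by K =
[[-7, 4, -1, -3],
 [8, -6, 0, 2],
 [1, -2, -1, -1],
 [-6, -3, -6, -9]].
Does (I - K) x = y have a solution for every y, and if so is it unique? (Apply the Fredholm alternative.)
(I - K) is invertible (det(I - K) = 156 ≠ 0), so for every y in C^4 the equation (I - K) x = y has a unique solution.

K has rank 2 and factors as K = U V^T = u1 v1^T + u2 v2^T with u1 = (-1, 2, 1, 3), v1 = (1, -2, -1, -1), u2 = (2, -2, 0, 3), v2 = (-3, 1, -1, -2) (multiplying out reproduces the displayed K). The nonzero eigenvalues of U V^T coincide with those of the 2 x 2 matrix G = V^T U = [[v1·u1, v1·u2], [v2·u1, v2·u2]] = [[-9, 3], [-2, -14]], and by the Sylvester determinant identity det(I_4 - U V^T) = det(I_2 - V^T U) = det([[10, -3], [2, 15]]) = (10)(15) - (-3)(2) = 156. (Direct check: I - K =
[[8, -4, 1, 3],
 [-8, 7, 0, -2],
 [-1, 2, 2, 1],
 [6, 3, 6, 10]]
has determinant 156.) The finite-dimensional Fredholm alternative says: either (I - K) is invertible, or ker(I - K) ≠ {0} and then range(I - K) = ker((I - K)^*)^⊥, with dim ker(I - K) = dim ker((I - K)^*). Since det(I - K) ≠ 0, 1 is not an eigenvalue of K and ker(I - K) = {0}, so we are in the first case: for every y there is a unique x = (I - K)^(-1) y. (Explicitly, by the Woodbury identity, (I - U V^T)^(-1) = I + U (I_2 - G)^(-1) V^T.)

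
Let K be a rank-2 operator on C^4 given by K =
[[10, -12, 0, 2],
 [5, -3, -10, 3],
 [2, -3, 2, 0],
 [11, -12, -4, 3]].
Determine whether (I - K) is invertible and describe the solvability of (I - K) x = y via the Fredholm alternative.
(I - K) is invertible (det(I - K) = 44 ≠ 0), so for every y in C^4 the equation (I - K) x = y has a unique solution.

K has rank 2 and factors as K = U V^T = u1 v1^T + u2 v2^T with u1 = (-2, -3, 0, -3), v1 = (-3, 3, 2, -1), u2 = (2, -2, 1, 1), v2 = (2, -3, 2, 0) (multiplying out reproduces the displayed K). The nonzero eigenvalues of U V^T coincide with those of the 2 x 2 matrix G = V^T U = [[v1·u1, v1·u2], [v2·u1, v2·u2]] = [[0, -11], [5, 12]], and by the Sylvester determinant identity det(I_4 - U V^T) = det(I_2 - V^T U) = det([[1, 11], [-5, -11]]) = (1)(-11) - (11)(-5) = 44. (Direct check: I - K =
[[-9, 12, 0, -2],
 [-5, 4, 10, -3],
 [-2, 3, -1, 0],
 [-11, 12, 4, -2]]
has determinant 44.) The finite-dimensional Fredholm alternative says: either (I - K) is invertible, or ker(I - K) ≠ {0} and then range(I - K) = ker((I - K)^*)^⊥, with dim ker(I - K) = dim ker((I - K)^*). Since det(I - K) ≠ 0, 1 is not an eigenvalue of K and ker(I - K) = {0}, so we are in the first case: for every y there is a unique x = (I - K)^(-1) y. (Explicitly, by the Woodbury identity, (I - U V^T)^(-1) = I + U (I_2 - G)^(-1) V^T.)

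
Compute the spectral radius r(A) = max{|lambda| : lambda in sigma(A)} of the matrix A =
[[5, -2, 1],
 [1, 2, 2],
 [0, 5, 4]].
r(A) ≈ 6.35

The eigenvalues of A are the roots of its characteristic polynomial. With M = A (coefficients from the trace, the sum of principal 2x2 minors, and det A):
  p(λ) = det(λ I - M) = λ^3 - 11λ^2 + 30λ - 3.
No integer candidate from the rational root theorem (±divisors of 3) is a root, so the roots are irrational. The cubic discriminant is Δ = 2505 > 0, so there are three distinct real roots. p(0) = -3 and p(1) = 17 have opposite signs, so a root lies in (0, 1); Newton's method refines it to λ ≈ 0.1039. p(4) = 5 and p(5) = -3 have opposite signs, so a root lies in (4, 5); Newton's method refines it to λ ≈ 4.5461. p(6) = -3 and p(7) = 11 have opposite signs, so a root lies in (6, 7); Newton's method refines it to λ ≈ 6.35. Check (Vieta): the three roots sum to 11, matching tr M = 11.
Thus the eigenvalues (to 4 decimals) are 0.1039 (modulus 0.1039); 4.5461 (modulus 4.5461); 6.35 (modulus 6.35). The spectral radius is the largest modulus: r(A) ≈ 6.35. (Cross-check: r(A) ≤ ||A||_2 ≈ 7.0717; equality holds whenever A is normal, though it can also hold for some non-normal A.)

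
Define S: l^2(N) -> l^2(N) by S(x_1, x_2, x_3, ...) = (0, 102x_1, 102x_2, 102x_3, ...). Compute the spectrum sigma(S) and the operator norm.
sigma(S) = closed disk {z in C : |z| ≤ 102}; ||S|| = 102

Note S = 102·U where U is the unit right shift (U x)_k = x_{k-1} (with x_0 := 0); so ||S|| = 102||U|| and sigma(S) = 102·sigma(U). ||S x||^2 = sum_{k≥1} |102x_k|^2 = 10404||x||^2, so ||S|| = 102 and sigma(S) ⊂ {|z| ≤ 102}. For any |lambda| < 102, the equation (S - lambda I) x = 0 forces x_1 = 0, then 102x_k = lambda x_{k+1} ⇒ x = 0, so S has no eigenvalues. But (S - lambda I) is not surjective for |lambda| < 102: solving (S - lambda I) x = e_1 would require x_n proportional to (lambda/102)^(-n), which is not in l^2. So every |lambda| < 102 lies in the residual spectrum. The boundary |lambda| = 102 is in the approximate point spectrum (the spectrum is closed). Hence sigma(S) is the closed disk of radius 102.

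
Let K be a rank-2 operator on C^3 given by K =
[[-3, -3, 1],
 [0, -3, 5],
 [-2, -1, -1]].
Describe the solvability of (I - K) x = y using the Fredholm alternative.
(I - K) is invertible (det(I - K) = 30 ≠ 0), so for every y in C^3 the equation (I - K) x = y has a unique solution.

K has rank 2 and factors as K = U V^T = u1 v1^T + u2 v2^T with u1 = (-2, -1, -1), v1 = (2, 1, 1), u2 = (1, 2, 0), v2 = (1, -1, 3) (multiplying out reproduces the displayed K). The nonzero eigenvalues of U V^T coincide with those of the 2 x 2 matrix G = V^T U = [[v1·u1, v1·u2], [v2·u1, v2·u2]] = [[-6, 4], [-4, -1]], and by the Sylvester determinant identity det(I_3 - U V^T) = det(I_2 - V^T U) = det([[7, -4], [4, 2]]) = (7)(2) - (-4)(4) = 30. (Direct check: I - K =
[[4, 3, -1],
 [0, 4, -5],
 [2, 1, 2]]
has determinant 30.) The finite-dimensional Fredholm alternative says: either (I - K) is invertible, or ker(I - K) ≠ {0} and then range(I - K) = ker((I - K)^*)^⊥, with dim ker(I - K) = dim ker((I - K)^*). Since det(I - K) ≠ 0, 1 is not an eigenvalue of K and ker(I - K) = {0}, so we are in the first case: for every y there is a unique x = (I - K)^(-1) y. (Explicitly, by the Woodbury identity, (I - U V^T)^(-1) = I + U (I_2 - G)^(-1) V^T.)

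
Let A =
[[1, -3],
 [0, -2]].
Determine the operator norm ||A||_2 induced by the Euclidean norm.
||A||_2 = sqrt((14 + sqrt(180))/2) ≈ 3.7025 (= sqrt(largest eigenvalue of A^T A))

||A||_2 = sigma_max(A) = sqrt(lambda_max(A^T A)). Form the symmetric matrix M = A^T A =
[[1, -3],
 [-3, 13]].
Its characteristic polynomial (trace, determinant of M give the coefficients) is
  p(λ) = det(λ I - M) = λ^2 - 14λ + 4.
For λ^2 - 14λ + 4 the discriminant is 180. It is nonnegative but not a perfect square, so the roots are real and irrational: λ = (14 ± sqrt(180))/2 ≈ 13.7082, 0.2918.
So the eigenvalues of A^T A are ≈ 0.2918, 13.7082 (all ≥ 0, as they must be for A^T A). The largest is λ_max = (14 + sqrt(180))/2 ≈ 13.7082, hence ||A||_2 = sqrt(λ_max) = sqrt((14 + sqrt(180))/2) ≈ 3.7025.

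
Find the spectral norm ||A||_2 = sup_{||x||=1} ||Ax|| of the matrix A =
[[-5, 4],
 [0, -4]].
||A||_2 = sqrt((57 + sqrt(1649))/2) ≈ 6.986 (= sqrt(largest eigenvalue of A^T A))

||A||_2 = sigma_max(A) = sqrt(lambda_max(A^T A)). Form the symmetric matrix M = A^T A =
[[25, -20],
 [-20, 32]].
Its characteristic polynomial (trace, determinant of M give the coefficients) is
  p(λ) = det(λ I - M) = λ^2 - 57λ + 400.
For λ^2 - 57λ + 400 the discriminant is 1649. It is nonnegative but not a perfect square, so the roots are real and irrational: λ = (57 ± sqrt(1649))/2 ≈ 48.8039, 8.1961.
So the eigenvalues of A^T A are ≈ 8.1961, 48.8039 (all ≥ 0, as they must be for A^T A). The largest is λ_max = (57 + sqrt(1649))/2 ≈ 48.8039, hence ||A||_2 = sqrt(λ_max) = sqrt((57 + sqrt(1649))/2) ≈ 6.986.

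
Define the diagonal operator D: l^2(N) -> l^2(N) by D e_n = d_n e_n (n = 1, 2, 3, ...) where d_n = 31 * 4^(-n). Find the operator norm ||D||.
||D|| = 31/4 (attained at n = 1)

For D diagonal, ||D|| = sup_n |d_n|. The sequence d_n = 31 * 4^(-n) is positive and strictly decreasing (ratio 4^(-1) < 1), so the supremum is d_1 = 31/4. Hence ||D|| = 31/4.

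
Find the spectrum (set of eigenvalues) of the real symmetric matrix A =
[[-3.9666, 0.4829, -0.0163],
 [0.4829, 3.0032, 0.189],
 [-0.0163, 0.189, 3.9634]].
sigma(A) ≈ {-4, 3, 4}

A is real symmetric, so its spectrum consists of real eigenvalues. Expanding the characteristic polynomial of the displayed matrix gives
  det(λ I - A) = p(λ) = λ^3 + (-3)λ^2 + (-16)λ + (48).
Solving p(λ) = 0 yields eigenvalues ≈ -4, 3, 4. (A is shown rounded to 4 decimals, so these recover the underlying integer eigenvalues to within that precision.)
Verification: the trace of A = 3 equals the sum of eigenvalues 3, and det(A) ≈ -48.0003 matches the eigenvalue product -48.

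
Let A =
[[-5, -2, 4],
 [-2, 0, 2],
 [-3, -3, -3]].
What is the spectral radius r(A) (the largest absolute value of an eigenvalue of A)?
r(A) ≈ 5.7945

The eigenvalues of A are the roots of its characteristic polynomial. With M = A (coefficients from the trace, the sum of principal 2x2 minors, and det A):
  p(λ) = det(λ I - M) = λ^3 + 8λ^2 + 29λ - 18.
No integer candidate from the rational root theorem (±divisors of 18) is a root, so the roots are irrational. The cubic discriminant is Δ = -90784 < 0, so there is one real root and a complex-conjugate pair. p(0) = -18 and p(1) = 20 have opposite signs, so a root lies in (0, 1); Newton's method refines it to λ ≈ 0.5361. Dividing out (λ - (0.5361)) leaves approximately λ^2 + 8.5361λ + 33.5762. For λ^2 + 8.5361λ + 33.5762 the discriminant is -61.4397. It is negative, so the remaining roots are the complex-conjugate pair λ ≈ -4.268 ± 3.9192i. Their product equals the constant term, so |λ|^2 ≈ 33.5762 and |λ| ≈ 5.7945.
Thus the eigenvalues (to 4 decimals) are 0.5361 (modulus 0.5361); -4.268 ± 3.9192i (modulus 5.7945). The spectral radius is the largest modulus: r(A) ≈ 5.7945. (Cross-check: r(A) ≤ ||A||_2 ≈ 7.4047; equality holds whenever A is normal, though it can also hold for some non-normal A.)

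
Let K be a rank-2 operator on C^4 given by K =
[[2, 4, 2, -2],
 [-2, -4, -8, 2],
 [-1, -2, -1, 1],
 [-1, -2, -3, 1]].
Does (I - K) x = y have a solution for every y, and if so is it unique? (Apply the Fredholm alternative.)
(I - K) is invertible (det(I - K) = -7 ≠ 0), so for every y in C^4 the equation (I - K) x = y has a unique solution.

K has rank 2 and factors as K = U V^T = u1 v1^T + u2 v2^T with u1 = (0, 3, 0, 1), v1 = (-1, -2, -3, 1), u2 = (-2, -1, 1, 0), v2 = (-1, -2, -1, 1) (multiplying out reproduces the displayed K). The nonzero eigenvalues of U V^T coincide with those of the 2 x 2 matrix G = V^T U = [[v1·u1, v1·u2], [v2·u1, v2·u2]] = [[-5, 1], [-5, 3]], and by the Sylvester determinant identity det(I_4 - U V^T) = det(I_2 - V^T U) = det([[6, -1], [5, -2]]) = (6)(-2) - (-1)(5) = -7. (Direct check: I - K =
[[-1, -4, -2, 2],
 [2, 5, 8, -2],
 [1, 2, 2, -1],
 [1, 2, 3, 0]]
has determinant -7.) The finite-dimensional Fredholm alternative says: either (I - K) is invertible, or ker(I - K) ≠ {0} and then range(I - K) = ker((I - K)^*)^⊥, with dim ker(I - K) = dim ker((I - K)^*). Since det(I - K) ≠ 0, 1 is not an eigenvalue of K and ker(I - K) = {0}, so we are in the first case: for every y there is a unique x = (I - K)^(-1) y. (Explicitly, by the Woodbury identity, (I - U V^T)^(-1) = I + U (I_2 - G)^(-1) V^T.)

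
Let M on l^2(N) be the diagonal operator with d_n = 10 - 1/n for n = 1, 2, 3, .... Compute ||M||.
||M|| = 10

For a diagonal operator on l^2 with entries d_n, ||M|| = sup_n |d_n|. Here d_1 = 9, d_2 = 19/2, ..., and d_n = 10 - 1/n increases monotonically toward 10. All terms lie in [9, 10), so |d_n| = d_n and the supremum is the limit 10, which is not attained by any individual d_n. Hence ||M|| = 10.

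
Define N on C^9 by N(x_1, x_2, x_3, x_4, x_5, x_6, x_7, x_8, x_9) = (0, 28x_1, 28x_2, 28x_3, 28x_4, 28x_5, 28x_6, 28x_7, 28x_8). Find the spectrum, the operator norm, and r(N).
sigma(N) = {0}; ||N|| = 28; r(N) = 0. (N is nilpotent with N^9 = 0.)

On C^9, N is a strictly lower-triangular matrix with 28 on the subdiagonal and zeros elsewhere, so its characteristic polynomial is lambda^9 and every eigenvalue is 0: sigma(N) = {0}. For the operator norm, N e_i = 28e_{i+1} for i = 1, ..., 8 and N e_9 = 0, so the singular values of N are 28 (with multiplicity 8) and 0; hence ||N|| = 28. The spectral radius r(N) = max|lambda| = 0. Note ||N|| > r(N) — characteristic of non-normal nilpotent operators. Indeed N^9 = 0.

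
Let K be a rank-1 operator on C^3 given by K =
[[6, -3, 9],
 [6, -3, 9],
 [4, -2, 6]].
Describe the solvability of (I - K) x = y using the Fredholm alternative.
(I - K) is invertible (det(I - K) = -8 ≠ 0), so for every y in C^3 the equation (I - K) x = y has a unique solution.

K has rank 1, so it is an outer product K = u v^T: every row of K is a multiple of one row vector. Reading off the entries, u = (3, 3, 2) and v = (2, -1, 3) (row i of K equals u_i·v^T). A rank-one matrix u v^T satisfies K u = u (v·u) and kills the (2)-dimensional subspace v^⊥, so its characteristic polynomial is lambda^2 (lambda - v·u) with v·u = tr K = 9. Hence the eigenvalues of I - K are 1 (multiplicity 2) and 1 - (9) = -8, so det(I - K) = -8. (Direct check: I - K =
[[-5, 3, -9],
 [-6, 4, -9],
 [-4, 2, -5]]
has determinant -8.) The finite-dimensional Fredholm alternative says: either (I - K) is invertible, or ker(I - K) ≠ {0} and then range(I - K) = ker((I - K)^*)^⊥, with dim ker(I - K) = dim ker((I - K)^*). Since det(I - K) ≠ 0, 1 is not an eigenvalue of K and ker(I - K) = {0}, so we are in the first case: for every y there is a unique x = (I - K)^(-1) y. Explicitly, by the Sherman–Morrison formula, (I - u v^T)^(-1) = I + u v^T/(1 - v·u), i.e. (I - K)^(-1) = I + K/(-8).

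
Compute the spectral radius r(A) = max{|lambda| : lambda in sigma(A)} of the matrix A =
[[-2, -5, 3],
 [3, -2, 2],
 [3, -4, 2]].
r(A) ≈ 3.3033

The eigenvalues of A are the roots of its characteristic polynomial. With M = A (coefficients from the trace, the sum of principal 2x2 minors, and det A):
  p(λ) = det(λ I - M) = λ^3 + 2λ^2 + 10λ + 26.
No integer candidate from the rational root theorem (±divisors of 26) is a root, so the roots are irrational. The cubic discriminant is Δ = -13324 < 0, so there is one real root and a complex-conjugate pair. p(-3) = -13 and p(-2) = 6 have opposite signs, so a root lies in (-3, -2); Newton's method refines it to λ ≈ -2.3827. Dividing out (λ - (-2.3827)) leaves approximately λ^2 - 0.3827λ + 10.9119. For λ^2 - 0.3827λ + 10.9119 the discriminant is -43.5012. It is negative, so the remaining roots are the complex-conjugate pair λ ≈ 0.1914 ± 3.2978i. Their product equals the constant term, so |λ|^2 ≈ 10.9119 and |λ| ≈ 3.3033.
Thus the eigenvalues (to 4 decimals) are -2.3827 (modulus 2.3827); 0.1914 ± 3.2978i (modulus 3.3033). The spectral radius is the largest modulus: r(A) ≈ 3.3033. (Cross-check: r(A) ≤ ||A||_2 ≈ 7.9866; equality holds whenever A is normal, though it can also hold for some non-normal A.)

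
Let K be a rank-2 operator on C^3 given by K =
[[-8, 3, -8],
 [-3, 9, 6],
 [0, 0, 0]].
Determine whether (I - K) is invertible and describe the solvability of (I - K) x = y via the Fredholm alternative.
(I - K) is invertible (det(I - K) = -63 ≠ 0), so for every y in C^3 the equation (I - K) x = y has a unique solution.

K has rank 2 and factors as K = U V^T = u1 v1^T + u2 v2^T with u1 = (-3, 0, 0), v1 = (3, -2, 2), u2 = (-1, 3, 0), v2 = (-1, 3, 2) (multiplying out reproduces the displayed K). The nonzero eigenvalues of U V^T coincide with those of the 2 x 2 matrix G = V^T U = [[v1·u1, v1·u2], [v2·u1, v2·u2]] = [[-9, -9], [3, 10]], and by the Sylvester determinant identity det(I_3 - U V^T) = det(I_2 - V^T U) = det([[10, 9], [-3, -9]]) = (10)(-9) - (9)(-3) = -63. (Direct check: I - K =
[[9, -3, 8],
 [3, -8, -6],
 [0, 0, 1]]
has determinant -63.) The finite-dimensional Fredholm alternative says: either (I - K) is invertible, or ker(I - K) ≠ {0} and then range(I - K) = ker((I - K)^*)^⊥, with dim ker(I - K) = dim ker((I - K)^*). Since det(I - K) ≠ 0, 1 is not an eigenvalue of K and ker(I - K) = {0}, so we are in the first case: for every y there is a unique x = (I - K)^(-1) y. (Explicitly, by the Woodbury identity, (I - U V^T)^(-1) = I + U (I_2 - G)^(-1) V^T.)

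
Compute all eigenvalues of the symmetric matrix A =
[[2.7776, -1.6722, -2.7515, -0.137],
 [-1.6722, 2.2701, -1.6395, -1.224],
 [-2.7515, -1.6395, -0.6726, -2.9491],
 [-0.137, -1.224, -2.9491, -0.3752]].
sigma(A) ≈ {-5, 1, 3, 5}

A is real symmetric, so its spectrum consists of real eigenvalues. Expanding the characteristic polynomial of the displayed matrix gives
  det(λ I - A) = p(λ) = λ^4 + (-4)λ^3 + (-22)λ^2 + (99.9982)λ + (-74.9953).
Solving p(λ) = 0 yields eigenvalues ≈ -5, 1, 3, 5. (A is shown rounded to 4 decimals, so these recover the underlying integer eigenvalues to within that precision.)
Verification: the trace of A = 4 equals the sum of eigenvalues 4, and det(A) ≈ -74.9953 matches the eigenvalue product -75.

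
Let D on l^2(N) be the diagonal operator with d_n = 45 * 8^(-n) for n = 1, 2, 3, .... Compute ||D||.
||D|| = 45/8 (attained at n = 1)

For D diagonal, ||D|| = sup_n |d_n|. The sequence d_n = 45 * 8^(-n) is positive and strictly decreasing (ratio 8^(-1) < 1), so the supremum is d_1 = 45/8. Hence ||D|| = 45/8.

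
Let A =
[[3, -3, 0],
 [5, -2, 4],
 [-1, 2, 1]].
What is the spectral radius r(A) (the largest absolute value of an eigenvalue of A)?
r(A) ≈ 2.0095

The eigenvalues of A are the roots of its characteristic polynomial. With M = A (coefficients from the trace, the sum of principal 2x2 minors, and det A):
  p(λ) = det(λ I - M) = λ^3 - 2λ^2 + 2λ + 3.
No integer candidate from the rational root theorem (±divisors of 3) is a root, so the roots are irrational. The cubic discriminant is Δ = -379 < 0, so there is one real root and a complex-conjugate pair. p(-1) = -2 and p(0) = 3 have opposite signs, so a root lies in (-1, 0); Newton's method refines it to λ ≈ -0.743. Dividing out (λ - (-0.743)) leaves approximately λ^2 - 2.743λ + 4.0379. For λ^2 - 2.743λ + 4.0379 the discriminant is -8.6278. It is negative, so the remaining roots are the complex-conjugate pair λ ≈ 1.3715 ± 1.4687i. Their product equals the constant term, so |λ|^2 ≈ 4.0379 and |λ| ≈ 2.0095.
Thus the eigenvalues (to 4 decimals) are -0.743 (modulus 0.743); 1.3715 ± 1.4687i (modulus 2.0095). The spectral radius is the largest modulus: r(A) ≈ 2.0095. (Cross-check: r(A) ≤ ||A||_2 ≈ 7.6118; equality holds whenever A is normal, though it can also hold for some non-normal A.)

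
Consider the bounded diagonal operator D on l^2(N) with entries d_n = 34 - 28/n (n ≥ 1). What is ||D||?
||D|| = 34

For a diagonal operator on l^2 with entries d_n, ||D|| = sup_n |d_n|. Here d_1 = 6, d_2 = 20, ..., and d_n = 34 - 28/n increases monotonically toward 34. All terms lie in [6, 34), so |d_n| = d_n and the supremum is the limit 34, which is not attained by any individual d_n. Hence ||D|| = 34.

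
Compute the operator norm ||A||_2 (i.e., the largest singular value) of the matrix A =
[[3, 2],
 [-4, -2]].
||A||_2 = sqrt((33 + sqrt(1073))/2) ≈ 5.734 (= sqrt(largest eigenvalue of A^T A))

||A||_2 = sigma_max(A) = sqrt(lambda_max(A^T A)). Form the symmetric matrix M = A^T A =
[[25, 14],
 [14, 8]].
Its characteristic polynomial (trace, determinant of M give the coefficients) is
  p(λ) = det(λ I - M) = λ^2 - 33λ + 4.
For λ^2 - 33λ + 4 the discriminant is 1073. It is nonnegative but not a perfect square, so the roots are real and irrational: λ = (33 ± sqrt(1073))/2 ≈ 32.8783, 0.1217.
So the eigenvalues of A^T A are ≈ 0.1217, 32.8783 (all ≥ 0, as they must be for A^T A). The largest is λ_max = (33 + sqrt(1073))/2 ≈ 32.8783, hence ||A||_2 = sqrt(λ_max) = sqrt((33 + sqrt(1073))/2) ≈ 5.734.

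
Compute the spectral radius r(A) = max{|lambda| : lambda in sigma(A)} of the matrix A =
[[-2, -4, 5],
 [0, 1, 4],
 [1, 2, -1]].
r(A) ≈ 4.9504

The eigenvalues of A are the roots of its characteristic polynomial. With M = A (coefficients from the trace, the sum of principal 2x2 minors, and det A):
  p(λ) = det(λ I - M) = λ^3 + 2λ^2 - 14λ + 3.
No integer candidate from the rational root theorem (±divisors of 3) is a root, so the roots are irrational. The cubic discriminant is Δ = 9909 > 0, so there are three distinct real roots. p(-5) = -2 and p(-4) = 27 have opposite signs, so a root lies in (-5, -4); Newton's method refines it to λ ≈ -4.9504. p(0) = 3 and p(1) = -8 have opposite signs, so a root lies in (0, 1); Newton's method refines it to λ ≈ 0.2221. p(2) = -9 and p(3) = 6 have opposite signs, so a root lies in (2, 3); Newton's method refines it to λ ≈ 2.7283. Check (Vieta): the three roots sum to -2, matching tr M = -2.
Thus the eigenvalues (to 4 decimals) are -4.9504 (modulus 4.9504); 0.2221 (modulus 0.2221); 2.7283 (modulus 2.7283). The spectral radius is the largest modulus: r(A) ≈ 4.9504. (Cross-check: r(A) ≤ ||A||_2 ≈ 7.5136; equality holds whenever A is normal, though it can also hold for some non-normal A.)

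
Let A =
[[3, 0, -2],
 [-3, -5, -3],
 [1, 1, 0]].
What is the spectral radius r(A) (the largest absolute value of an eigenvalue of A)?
r(A) ≈ 4.1287

The eigenvalues of A are the roots of its characteristic polynomial. With M = A (coefficients from the trace, the sum of principal 2x2 minors, and det A):
  p(λ) = det(λ I - M) = λ^3 + 2λ^2 - 10λ - 5.
No integer candidate from the rational root theorem (±divisors of 5) is a root, so the roots are irrational. The cubic discriminant is Δ = 5685 > 0, so there are three distinct real roots. p(-5) = -30 and p(-4) = 3 have opposite signs, so a root lies in (-5, -4); Newton's method refines it to λ ≈ -4.1287. p(-1) = 6 and p(0) = -5 have opposite signs, so a root lies in (-1, 0); Newton's method refines it to λ ≈ -0.4666. p(2) = -9 and p(3) = 10 have opposite signs, so a root lies in (2, 3); Newton's method refines it to λ ≈ 2.5953. Check (Vieta): the three roots sum to -2, matching tr M = -2.
Thus the eigenvalues (to 4 decimals) are -4.1287 (modulus 4.1287); -0.4666 (modulus 0.4666); 2.5953 (modulus 2.5953). The spectral radius is the largest modulus: r(A) ≈ 4.1287. (Cross-check: r(A) ≤ ||A||_2 ≈ 6.7002; equality holds whenever A is normal, though it can also hold for some non-normal A.)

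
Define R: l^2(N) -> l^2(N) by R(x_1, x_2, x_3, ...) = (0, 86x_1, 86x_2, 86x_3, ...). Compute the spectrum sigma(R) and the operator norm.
sigma(R) = closed disk {z in C : |z| ≤ 86}; ||R|| = 86

Note R = 86·U where U is the unit right shift (U x)_k = x_{k-1} (with x_0 := 0); so ||R|| = 86||U|| and sigma(R) = 86·sigma(U). ||R x||^2 = sum_{k≥1} |86x_k|^2 = 7396||x||^2, so ||R|| = 86 and sigma(R) ⊂ {|z| ≤ 86}. For any |lambda| < 86, the equation (R - lambda I) x = 0 forces x_1 = 0, then 86x_k = lambda x_{k+1} ⇒ x = 0, so R has no eigenvalues. But (R - lambda I) is not surjective for |lambda| < 86: solving (R - lambda I) x = e_1 would require x_n proportional to (lambda/86)^(-n), which is not in l^2. So every |lambda| < 86 lies in the residual spectrum. The boundary |lambda| = 86 is in the approximate point spectrum (the spectrum is closed). Hence sigma(R) is the closed disk of radius 86.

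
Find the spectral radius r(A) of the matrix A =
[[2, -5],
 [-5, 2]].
r(A) = 7

The eigenvalues of A are the roots of its characteristic polynomial. With M = A (coefficients from the trace and determinant):
  p(λ) = det(λ I - M) = λ^2 - 4λ - 21.
For λ^2 - 4λ - 21 the discriminant is 100. It is a perfect square (10^2), so the roots are rational: λ = (4 ± 10)/2 = 7, -3.
Thus the eigenvalues (to 4 decimals) are 7 (modulus 7); -3 (modulus 3). The spectral radius is the largest modulus: r(A) = 7. (Cross-check: r(A) ≤ ||A||_2 ≈ 7; equality holds whenever A is normal, though it can also hold for some non-normal A.)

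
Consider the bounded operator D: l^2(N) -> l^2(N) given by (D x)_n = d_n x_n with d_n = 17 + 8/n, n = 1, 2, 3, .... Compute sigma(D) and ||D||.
sigma(D) = {17 + 8/n : n ≥ 1} ∪ {17}; ||D|| = 25

A bounded diagonal operator on l^2 with diagonal entries d_n has spectrum equal to the closure of {d_n : n ≥ 1}: every d_n is an eigenvalue (with eigenvector e_n), so {d_n} ⊂ sigma(D); the spectrum is closed, so its closure is too; and for lambda not in the closure, (D - lambda I) has bounded inverse (the diagonal entries 1/(d_n - lambda) are bounded). For our sequence d_n = 17 + 8/n, n = 1, 2, 3, ...:
  - {d_n} = {17 + 8/n : n ≥ 1}; the only limit point is 17
  - closure = {17 + 8/n : n ≥ 1} ∪ {17}
For the norm: a diagonal operator has ||D|| = sup_n |d_n|. Here d_n = 17 + 8/n is positive and decreasing, so sup_n |d_n| = d_1 = 17 + 8 = 25. So ||D|| = 25.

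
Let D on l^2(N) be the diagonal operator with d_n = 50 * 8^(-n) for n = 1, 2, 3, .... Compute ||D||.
||D|| = 25/4 (attained at n = 1)

For D diagonal, ||D|| = sup_n |d_n|. The sequence d_n = 50 * 8^(-n) is positive and strictly decreasing (ratio 8^(-1) < 1), so the supremum is d_1 = 50/8 = 25/4. Hence ||D|| = 25/4.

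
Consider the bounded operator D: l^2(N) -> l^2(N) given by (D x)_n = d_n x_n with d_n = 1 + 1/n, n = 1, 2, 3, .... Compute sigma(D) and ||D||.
sigma(D) = {1 + 1/n : n ≥ 1} ∪ {1}; ||D|| = 2

A bounded diagonal operator on l^2 with diagonal entries d_n has spectrum equal to the closure of {d_n : n ≥ 1}: every d_n is an eigenvalue (with eigenvector e_n), so {d_n} ⊂ sigma(D); the spectrum is closed, so its closure is too; and for lambda not in the closure, (D - lambda I) has bounded inverse (the diagonal entries 1/(d_n - lambda) are bounded). For our sequence d_n = 1 + 1/n, n = 1, 2, 3, ...:
  - {d_n} = {1 + 1/n : n ≥ 1}; the only limit point is 1
  - closure = {1 + 1/n : n ≥ 1} ∪ {1}
For the norm: a diagonal operator has ||D|| = sup_n |d_n|. Here d_n = 1 + 1/n is positive and decreasing, so sup_n |d_n| = d_1 = 1 + 1 = 2. So ||D|| = 2.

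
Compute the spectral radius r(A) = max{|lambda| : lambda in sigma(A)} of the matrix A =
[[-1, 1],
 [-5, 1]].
r(A) = 2

The eigenvalues of A are the roots of its characteristic polynomial. With M = A (coefficients from the trace and determinant):
  p(λ) = det(λ I - M) = λ^2 + 4.
For λ^2 + 4 the discriminant is -16. It is negative, so the roots are the complex-conjugate pair λ = 0 ± (sqrt(16)/2) i ≈ 0 ± 2i. For a conjugate pair the product of the roots equals the constant term, so |λ|^2 = 4 and |λ| = sqrt(4) = 2.
Thus the eigenvalues (to 4 decimals) are 0 ± 2i (modulus 2). The spectral radius is the largest modulus: r(A) = 2. (Cross-check: r(A) ≤ ||A||_2 ≈ 5.2361; equality holds whenever A is normal, though it can also hold for some non-normal A.)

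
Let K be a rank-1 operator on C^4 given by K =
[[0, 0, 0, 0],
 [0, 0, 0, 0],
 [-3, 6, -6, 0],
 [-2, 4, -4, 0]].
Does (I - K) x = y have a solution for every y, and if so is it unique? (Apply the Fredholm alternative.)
(I - K) is invertible (det(I - K) = 7 ≠ 0), so for every y in C^4 the equation (I - K) x = y has a unique solution.

K has rank 1, so it is an outer product K = u v^T: every row of K is a multiple of one row vector. Reading off the entries, u = (0, 0, 3, 2) and v = (-1, 2, -2, 0) (row i of K equals u_i·v^T). A rank-one matrix u v^T satisfies K u = u (v·u) and kills the (3)-dimensional subspace v^⊥, so its characteristic polynomial is lambda^3 (lambda - v·u) with v·u = tr K = -6. Hence the eigenvalues of I - K are 1 (multiplicity 3) and 1 - (-6) = 7, so det(I - K) = 7. (Direct check: I - K =
[[1, 0, 0, 0],
 [0, 1, 0, 0],
 [3, -6, 7, 0],
 [2, -4, 4, 1]]
has determinant 7.) The finite-dimensional Fredholm alternative says: either (I - K) is invertible, or ker(I - K) ≠ {0} and then range(I - K) = ker((I - K)^*)^⊥, with dim ker(I - K) = dim ker((I - K)^*). Since det(I - K) ≠ 0, 1 is not an eigenvalue of K and ker(I - K) = {0}, so we are in the first case: for every y there is a unique x = (I - K)^(-1) y. Explicitly, by the Sherman–Morrison formula, (I - u v^T)^(-1) = I + u v^T/(1 - v·u), i.e. (I - K)^(-1) = I + K/(7).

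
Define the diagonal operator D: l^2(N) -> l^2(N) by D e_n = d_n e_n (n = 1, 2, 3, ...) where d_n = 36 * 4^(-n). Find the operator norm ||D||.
||D|| = 9 (attained at n = 1)

For D diagonal, ||D|| = sup_n |d_n|. The sequence d_n = 36 * 4^(-n) is positive and strictly decreasing (ratio 4^(-1) < 1), so the supremum is d_1 = 36/4 = 9. Hence ||D|| = 9.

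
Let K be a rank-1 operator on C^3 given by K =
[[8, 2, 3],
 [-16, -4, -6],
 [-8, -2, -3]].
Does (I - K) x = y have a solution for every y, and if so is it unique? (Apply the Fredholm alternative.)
(I - K) is singular (det(I - K) = 0, i.e. 1 ∈ sigma(K)). (I - K) x = y is solvable iff y ⊥ ker((I - K)^*) = span{(8, 2, 3)}, i.e. iff 8y_1 + 2y_2 + 3y_3 = 0. When solvable, the solutions are x = y + c·(1, -2, -1), c arbitrary (ker(I - K) = span{(1, -2, -1)}, dimension 1).

K has rank 1, so it is an outer product K = u v^T: every row of K is a multiple of one row vector. Reading off the entries, u = (1, -2, -1) and v = (8, 2, 3) (row i of K equals u_i·v^T). A rank-one matrix u v^T satisfies K u = u (v·u) and kills the (2)-dimensional subspace v^⊥, so its characteristic polynomial is lambda^2 (lambda - v·u) with v·u = tr K = 1. Hence the eigenvalues of I - K are 1 (multiplicity 2) and 1 - (1) = 0, so det(I - K) = 0. (Direct check: I - K =
[[-7, -2, -3],
 [16, 5, 6],
 [8, 2, 4]]
has determinant 0.) So 1 is an eigenvalue of K and (I - K) is not invertible. The finite-dimensional Fredholm alternative says: either (I - K) is invertible, or ker(I - K) ≠ {0} and then range(I - K) = ker((I - K)^*)^⊥, with dim ker(I - K) = dim ker((I - K)^*). We are in the second case, so we need both kernels. Kernel of I - K: (I - K) u = u - u (v·u) = u - u = 0, so ker(I - K) = span{u} = span{(1, -2, -1)} (it is exactly 1-dimensional because rank(I - K) = 2). Kernel of the adjoint: K is real, so (I - K)^* = I - K^T = I - v u^T, and (I - v u^T) v = v - v (u·v) = 0; hence ker((I - K)^*) = span{v} = span{(8, 2, 3)}. Therefore (I - K) x = y is solvable iff <y, v> = 0, i.e. iff 8y_1 + 2y_2 + 3y_3 = 0. When this holds, K y = u (v·y) = 0, so (I - K) y = y and x = y is a particular solution; the full solution set is the line x = y + c·u = y + c·(1, -2, -1), c ∈ C.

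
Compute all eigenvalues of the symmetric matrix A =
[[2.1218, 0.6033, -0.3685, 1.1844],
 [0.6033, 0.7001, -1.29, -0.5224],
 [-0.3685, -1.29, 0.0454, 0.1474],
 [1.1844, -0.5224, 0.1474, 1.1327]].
sigma(A) ≈ {-1, 0, 2, 3}

A is real symmetric, so its spectrum consists of real eigenvalues. Expanding the characteristic polynomial of the displayed matrix gives
  det(λ I - A) = p(λ) = λ^4 + (-4)λ^3 + (1)λ^2 + (6)λ + (0).
Solving p(λ) = 0 yields eigenvalues ≈ -1, 0, 2, 3. (A is shown rounded to 4 decimals, so these recover the underlying integer eigenvalues to within that precision.)
Verification: the trace of A = 4 equals the sum of eigenvalues 4, and det(A) ≈ -0.0002 matches the eigenvalue product 0.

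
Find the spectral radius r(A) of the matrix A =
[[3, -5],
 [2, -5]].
r(A) = (2 + sqrt(24))/2 ≈ 3.4495

The eigenvalues of A are the roots of its characteristic polynomial. With M = A (coefficients from the trace and determinant):
  p(λ) = det(λ I - M) = λ^2 + 2λ - 5.
For λ^2 + 2λ - 5 the discriminant is 24. It is nonnegative but not a perfect square, so the roots are real and irrational: λ = (-2 ± sqrt(24))/2 ≈ 1.4495, -3.4495.
Thus the eigenvalues (to 4 decimals) are 1.4495 (modulus 1.4495); -3.4495 (modulus 3.4495). The spectral radius is the largest modulus: r(A) = (2 + sqrt(24))/2 ≈ 3.4495. (Cross-check: r(A) ≤ ||A||_2 ≈ 7.9121; equality holds whenever A is normal, though it can also hold for some non-normal A.)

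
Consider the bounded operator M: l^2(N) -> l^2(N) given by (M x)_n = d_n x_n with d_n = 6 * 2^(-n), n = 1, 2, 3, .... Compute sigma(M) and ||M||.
sigma(M) = {6 * 2^(-n) : n ≥ 1} ∪ {0}; ||M|| = 3

A bounded diagonal operator on l^2 with diagonal entries d_n has spectrum equal to the closure of {d_n : n ≥ 1}: every d_n is an eigenvalue (with eigenvector e_n), so {d_n} ⊂ sigma(M); the spectrum is closed, so its closure is too; and for lambda not in the closure, (M - lambda I) has bounded inverse (the diagonal entries 1/(d_n - lambda) are bounded). For our sequence d_n = 6 * 2^(-n), n = 1, 2, 3, ...:
  - {d_n} = {6 * 2^(-n) : n ≥ 1}; the only limit point is 0
  - closure = {6 * 2^(-n) : n ≥ 1} ∪ {0}
For the norm: a diagonal operator has ||M|| = sup_n |d_n|. Here d_n = 6 * 2^(-n) is positive and decreasing, so sup_n |d_n| = d_1 = 6/2 = 3. So ||M|| = 3.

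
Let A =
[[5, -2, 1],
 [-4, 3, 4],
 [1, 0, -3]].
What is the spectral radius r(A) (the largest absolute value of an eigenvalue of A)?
r(A) ≈ 6.9309

The eigenvalues of A are the roots of its characteristic polynomial. With M = A (coefficients from the trace, the sum of principal 2x2 minors, and det A):
  p(λ) = det(λ I - M) = λ^3 - 5λ^2 - 18λ + 32.
No integer candidate from the rational root theorem (±divisors of 32) is a root, so the roots are irrational. The cubic discriminant is Δ = 71620 > 0, so there are three distinct real roots. p(-4) = -40 and p(-3) = 14 have opposite signs, so a root lies in (-4, -3); Newton's method refines it to λ ≈ -3.3211. p(1) = 10 and p(2) = -16 have opposite signs, so a root lies in (1, 2); Newton's method refines it to λ ≈ 1.3902. p(6) = -40 and p(7) = 4 have opposite signs, so a root lies in (6, 7); Newton's method refines it to λ ≈ 6.9309. Check (Vieta): the three roots sum to 5, matching tr M = 5.
Thus the eigenvalues (to 4 decimals) are -3.3211 (modulus 3.3211); 1.3902 (modulus 1.3902); 6.9309 (modulus 6.9309). The spectral radius is the largest modulus: r(A) ≈ 6.9309. (Cross-check: r(A) ≤ ||A||_2 ≈ 7.8718; equality holds whenever A is normal, though it can also hold for some non-normal A.)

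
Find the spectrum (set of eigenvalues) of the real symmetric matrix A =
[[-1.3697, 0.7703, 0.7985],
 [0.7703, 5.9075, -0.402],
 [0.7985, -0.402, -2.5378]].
sigma(A) ≈ {-3, -1, 6}

A is real symmetric, so its spectrum consists of real eigenvalues. Expanding the characteristic polynomial of the displayed matrix gives
  det(λ I - A) = p(λ) = λ^3 + (-2)λ^2 + (-21)λ + (-18).
Solving p(λ) = 0 yields eigenvalues ≈ -3, -1, 6. (A is shown rounded to 4 decimals, so these recover the underlying integer eigenvalues to within that precision.)
Verification: the trace of A = 2 equals the sum of eigenvalues 2, and det(A) ≈ 18.0006 matches the eigenvalue product 18.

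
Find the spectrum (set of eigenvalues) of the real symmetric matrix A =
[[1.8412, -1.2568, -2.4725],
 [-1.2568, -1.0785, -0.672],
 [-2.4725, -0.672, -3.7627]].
sigma(A) ≈ {-5, -1, 3}

A is real symmetric, so its spectrum consists of real eigenvalues. Expanding the characteristic polynomial of the displayed matrix gives
  det(λ I - A) = p(λ) = λ^3 + (3)λ^2 + (-13)λ + (-15).
Solving p(λ) = 0 yields eigenvalues ≈ -5, -1, 3. (A is shown rounded to 4 decimals, so these recover the underlying integer eigenvalues to within that precision.)
Verification: the trace of A = -3 equals the sum of eigenvalues -3, and det(A) ≈ 15.0004 matches the eigenvalue product 15.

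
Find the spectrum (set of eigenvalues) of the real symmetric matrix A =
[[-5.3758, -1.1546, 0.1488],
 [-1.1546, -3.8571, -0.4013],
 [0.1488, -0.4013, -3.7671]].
sigma(A) ≈ {-6, -4, -3}

A is real symmetric, so its spectrum consists of real eigenvalues. Expanding the characteristic polynomial of the displayed matrix gives
  det(λ I - A) = p(λ) = λ^3 + (13)λ^2 + (54)λ + (72).
Solving p(λ) = 0 yields eigenvalues ≈ -6, -4, -3. (A is shown rounded to 4 decimals, so these recover the underlying integer eigenvalues to within that precision.)
Verification: the trace of A = -13 equals the sum of eigenvalues -13, and det(A) ≈ -71.9999 matches the eigenvalue product -72.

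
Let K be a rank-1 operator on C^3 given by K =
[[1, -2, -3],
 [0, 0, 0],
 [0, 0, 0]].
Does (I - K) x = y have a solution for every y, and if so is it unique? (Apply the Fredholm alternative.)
(I - K) is singular (det(I - K) = 0, i.e. 1 ∈ sigma(K)). (I - K) x = y is solvable iff y ⊥ ker((I - K)^*) = span{(1, -2, -3)}, i.e. iff y_1 - 2y_2 - 3y_3 = 0. When solvable, the solutions are x = y + c·(1, 0, 0), c arbitrary (ker(I - K) = span{(1, 0, 0)}, dimension 1).

K has rank 1, so it is an outer product K = u v^T: every row of K is a multiple of one row vector. Reading off the entries, u = (1, 0, 0) and v = (1, -2, -3) (row i of K equals u_i·v^T). A rank-one matrix u v^T satisfies K u = u (v·u) and kills the (2)-dimensional subspace v^⊥, so its characteristic polynomial is lambda^2 (lambda - v·u) with v·u = tr K = 1. Hence the eigenvalues of I - K are 1 (multiplicity 2) and 1 - (1) = 0, so det(I - K) = 0. (Direct check: I - K =
[[0, 2, 3],
 [0, 1, 0],
 [0, 0, 1]]
has determinant 0.) So 1 is an eigenvalue of K and (I - K) is not invertible. The finite-dimensional Fredholm alternative says: either (I - K) is invertible, or ker(I - K) ≠ {0} and then range(I - K) = ker((I - K)^*)^⊥, with dim ker(I - K) = dim ker((I - K)^*). We are in the second case, so we need both kernels. Kernel of I - K: (I - K) u = u - u (v·u) = u - u = 0, so ker(I - K) = span{u} = span{(1, 0, 0)} (it is exactly 1-dimensional because rank(I - K) = 2). Kernel of the adjoint: K is real, so (I - K)^* = I - K^T = I - v u^T, and (I - v u^T) v = v - v (u·v) = 0; hence ker((I - K)^*) = span{v} = span{(1, -2, -3)}. Therefore (I - K) x = y is solvable iff <y, v> = 0, i.e. iff y_1 - 2y_2 - 3y_3 = 0. When this holds, K y = u (v·y) = 0, so (I - K) y = y and x = y is a particular solution; the full solution set is the line x = y + c·u = y + c·(1, 0, 0), c ∈ C.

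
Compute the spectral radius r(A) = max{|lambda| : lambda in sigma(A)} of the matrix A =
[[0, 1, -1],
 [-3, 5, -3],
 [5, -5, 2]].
r(A) ≈ 6.5663

The eigenvalues of A are the roots of its characteristic polynomial. With M = A (coefficients from the trace, the sum of principal 2x2 minors, and det A):
  p(λ) = det(λ I - M) = λ^3 - 7λ^2 + 3λ - 1.
No integer candidate from the rational root theorem (±divisors of 1) is a root, so the roots are irrational. The cubic discriminant is Δ = -688 < 0, so there is one real root and a complex-conjugate pair. p(6) = -19 and p(7) = 20 have opposite signs, so a root lies in (6, 7); Newton's method refines it to λ ≈ 6.5663. Dividing out (λ - (6.5663)) leaves approximately λ^2 - 0.4337λ + 0.1523. For λ^2 - 0.4337λ + 0.1523 the discriminant is -0.4211. It is negative, so the remaining roots are the complex-conjugate pair λ ≈ 0.2168 ± 0.3245i. Their product equals the constant term, so |λ|^2 ≈ 0.1523 and |λ| ≈ 0.3902.
Thus the eigenvalues (to 4 decimals) are 6.5663 (modulus 6.5663); 0.2168 ± 0.3245i (modulus 0.3902). The spectral radius is the largest modulus: r(A) ≈ 6.5663. (Cross-check: r(A) ≤ ||A||_2 ≈ 9.7985; equality holds whenever A is normal, though it can also hold for some non-normal A.)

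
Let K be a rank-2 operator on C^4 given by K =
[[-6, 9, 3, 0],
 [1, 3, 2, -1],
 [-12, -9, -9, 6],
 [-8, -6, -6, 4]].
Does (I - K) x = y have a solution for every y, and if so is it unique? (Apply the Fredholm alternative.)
(I - K) is invertible (det(I - K) = 45 ≠ 0), so for every y in C^4 the equation (I - K) x = y has a unique solution.

K has rank 2 and factors as K = U V^T = u1 v1^T + u2 v2^T with u1 = (-3, 0, -3, -2), v1 = (3, 0, 1, -1), u2 = (3, 1, -3, -2), v2 = (1, 3, 2, -1) (multiplying out reproduces the displayed K). The nonzero eigenvalues of U V^T coincide with those of the 2 x 2 matrix G = V^T U = [[v1·u1, v1·u2], [v2·u1, v2·u2]] = [[-10, 8], [-7, 2]], and by the Sylvester determinant identity det(I_4 - U V^T) = det(I_2 - V^T U) = det([[11, -8], [7, -1]]) = (11)(-1) - (-8)(7) = 45. (Direct check: I - K =
[[7, -9, -3, 0],
 [-1, -2, -2, 1],
 [12, 9, 10, -6],
 [8, 6, 6, -3]]
has determinant 45.) The finite-dimensional Fredholm alternative says: either (I - K) is invertible, or ker(I - K) ≠ {0} and then range(I - K) = ker((I - K)^*)^⊥, with dim ker(I - K) = dim ker((I - K)^*). Since det(I - K) ≠ 0, 1 is not an eigenvalue of K and ker(I - K) = {0}, so we are in the first case: for every y there is a unique x = (I - K)^(-1) y. (Explicitly, by the Woodbury identity, (I - U V^T)^(-1) = I + U (I_2 - G)^(-1) V^T.)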